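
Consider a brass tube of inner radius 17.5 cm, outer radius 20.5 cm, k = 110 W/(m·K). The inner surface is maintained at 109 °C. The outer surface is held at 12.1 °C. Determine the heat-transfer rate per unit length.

Q' = 4.23×10^5 W/m

Q' = 2πk·ΔT/ln(r₂/r₁) = 2π × 110 × 96.9 / ln(0.205/0.175) = 4.23×10^5 W/m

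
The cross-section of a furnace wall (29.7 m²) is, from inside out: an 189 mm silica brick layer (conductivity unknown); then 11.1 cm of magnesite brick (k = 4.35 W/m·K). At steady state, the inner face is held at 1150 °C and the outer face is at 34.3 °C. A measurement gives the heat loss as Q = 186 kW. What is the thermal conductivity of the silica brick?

k = 1.24 W/m·K

ΣR = ΔT/Q = |1150 − 34.3|/1.86×10^5 = 0.005998 K/W
Known resistances:
  R_magnesite brick = L/(kA) = 0.111/(4.35·29.7) = 8.592×10^-4 K/W
R_silica brick = ΣR − ΣR_known = 0.005998 − 8.592×10^-4 = 0.005139 K/W
L/(kA) = 0.005139 ⇒ k = 0.189/(0.005139·29.7) = 1.24 W/m·K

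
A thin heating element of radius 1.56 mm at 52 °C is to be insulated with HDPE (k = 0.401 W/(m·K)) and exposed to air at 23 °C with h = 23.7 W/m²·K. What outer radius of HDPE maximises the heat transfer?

r_cr = 1.69 cm

For a cylinder, r_cr = k_ins/h = 0.401/23.7 = 0.0169 m = 1.69 cm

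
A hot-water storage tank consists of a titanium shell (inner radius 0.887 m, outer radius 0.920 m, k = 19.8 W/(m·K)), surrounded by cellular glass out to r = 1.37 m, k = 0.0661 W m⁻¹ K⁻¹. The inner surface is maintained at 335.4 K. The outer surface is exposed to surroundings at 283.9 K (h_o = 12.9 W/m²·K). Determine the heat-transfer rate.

Q = 119 W

Series thermal resistances, inner to outer:
  R_titanium = (1/0.887 − 1/0.920)/(4πk) = 0.04044/(4π·19.8) = 1.625×10^-4 K/W
  R_cellular glass = (1/0.920 − 1/1.37)/(4πk) = 0.3570/(4π·0.0661) = 0.4298 K/W
  R_conv,out = 1/(4πr²h) = 1/(4π·1.37²·12.9) = 0.003287 K/W
ΣR = 1.625×10^-4 + 0.4298 + 0.003287 = 0.4332 K/W
Q = ΔT/ΣR = (335.4 K − 283.9 K)/0.4332 = 119 W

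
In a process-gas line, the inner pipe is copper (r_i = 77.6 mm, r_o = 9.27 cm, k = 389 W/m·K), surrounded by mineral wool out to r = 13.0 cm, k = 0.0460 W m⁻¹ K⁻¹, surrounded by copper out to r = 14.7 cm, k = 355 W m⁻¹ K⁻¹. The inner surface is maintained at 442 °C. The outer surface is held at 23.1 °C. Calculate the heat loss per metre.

Q' = 358 W/m

Treat each layer as a resistance in series:
  R'_copper = ln(0.0927/0.0776)/(2πk) = 0.1778/(2π·389) = 7.275×10^-5 m·K/W
  R'_mineral wool = ln(0.130/0.0927)/(2πk) = 0.3382/(2π·0.0460) = 1.170 m·K/W
  R'_copper = ln(0.147/0.130)/(2πk) = 0.1229/(2π·355) = 5.510×10^-5 m·K/W
ΣR = 7.275×10^-5 + 1.170 + 5.510×10^-5 = 1.170 m·K/W
Q' = ΔT/ΣR = (442 °C − 23.1 °C)/1.170 = 358 W/m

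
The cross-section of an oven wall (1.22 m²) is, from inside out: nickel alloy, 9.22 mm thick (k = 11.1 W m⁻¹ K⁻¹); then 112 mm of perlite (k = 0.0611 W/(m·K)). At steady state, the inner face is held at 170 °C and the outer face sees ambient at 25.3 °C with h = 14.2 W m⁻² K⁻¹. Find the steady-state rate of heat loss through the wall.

Resistance network (inner→outer):
  R_nickel alloy = L/(kA) = 0.00922/(11.1·1.22) = 6.808×10^-4 K/W
  R_perlite = L/(kA) = 0.112/(0.0611·1.22) = 1.503 K/W
  R_conv,out = 1/(hA) = 1/(14.2·1.22) = 0.05772 K/W
ΣR = 6.808×10^-4 + 1.503 + 0.05772 = 1.561 K/W
Q = ΔT/ΣR = (170 °C − 25.3 °C)/1.561 = 92.7 W

Q = 92.7 W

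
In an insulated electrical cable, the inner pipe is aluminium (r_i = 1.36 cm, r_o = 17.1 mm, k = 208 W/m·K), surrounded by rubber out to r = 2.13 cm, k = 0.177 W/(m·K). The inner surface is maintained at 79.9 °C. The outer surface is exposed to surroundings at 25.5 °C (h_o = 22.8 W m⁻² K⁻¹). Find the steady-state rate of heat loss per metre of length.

Q' = 104 W/m

Series thermal resistances, inner to outer:
  R'_aluminium = ln(0.0171/0.0136)/(2πk) = 0.2290/(2π·208) = 1.752×10^-4 m·K/W
  R'_rubber = ln(0.0213/0.0171)/(2πk) = 0.2196/(2π·0.177) = 0.1975 m·K/W
  R'_conv,out = 1/(2πr h) = 1/(2π·0.0213·22.8) = 0.3277 m·K/W
ΣR = 1.752×10^-4 + 0.1975 + 0.3277 = 0.5254 m·K/W
Q' = ΔT/ΣR = (79.9 °C − 25.5 °C)/0.5254 = 104 W/m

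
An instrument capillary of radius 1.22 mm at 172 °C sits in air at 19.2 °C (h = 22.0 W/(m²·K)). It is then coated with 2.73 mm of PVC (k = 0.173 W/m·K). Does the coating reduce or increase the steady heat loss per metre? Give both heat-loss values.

increases: 25.8 → 52.5 W/m

Critical radius for a cylinder: r_cr = k/h = 0.00786 m = 0.786 cm.
Outer radius after coating: r₂ = 0.00122 + 0.00273 = 0.00395 m.
Since r₁ < r_cr and r₂ ≤ r_cr, the coating moves toward the maximum at r_cr — heat loss rises.
Bare: R = 1/(2πr₁h) = 5.930 m·K/W; Q = 152.8/5.930 = 25.8 W/m.
Coated: R = R_cond + R_conv = 2.912 m·K/W; Q = 152.8/2.912 = 52.5 W/m.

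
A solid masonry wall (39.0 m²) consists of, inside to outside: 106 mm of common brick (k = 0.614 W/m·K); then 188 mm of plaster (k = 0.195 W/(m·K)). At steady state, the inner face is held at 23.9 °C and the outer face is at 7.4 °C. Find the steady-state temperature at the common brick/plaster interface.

T = 21.4 °C

Series thermal resistances, inner to outer:
  R_common brick = L/(kA) = 0.106/(0.614·39.0) = 0.004427 K/W
  R_plaster = L/(kA) = 0.188/(0.195·39.0) = 0.02472 K/W
ΣR = 0.004427 + 0.02472 = 0.02915 K/W
Q = ΔT/ΣR = (23.9 °C − 7.4 °C)/0.02915 = 566.0 W
From the inner boundary to the common brick/plaster interface, ΣR_partial = 0.004427 K/W.
T_interface = T_in − Q·ΣR_partial = 23.9 °C − (566.0)(0.004427) = 21.4 °C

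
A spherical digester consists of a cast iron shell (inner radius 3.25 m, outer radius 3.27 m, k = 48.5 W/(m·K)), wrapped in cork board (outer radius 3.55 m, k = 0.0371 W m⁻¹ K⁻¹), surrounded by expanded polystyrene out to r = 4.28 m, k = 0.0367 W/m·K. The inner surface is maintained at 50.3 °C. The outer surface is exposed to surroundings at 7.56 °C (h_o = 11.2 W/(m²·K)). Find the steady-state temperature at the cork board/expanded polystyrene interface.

Resistance network (inner→outer):
  R_cast iron = (1/3.25 − 1/3.27)/(4πk) = 0.001882/(4π·48.5) = 3.088×10^-6 K/W
  R_cork board = (1/3.27 − 1/3.55)/(4πk) = 0.02412/(4π·0.0371) = 0.05174 K/W
  R_expanded polystyrene = (1/3.55 − 1/4.28)/(4πk) = 0.04805/(4π·0.0367) = 0.1042 K/W
  R_conv,out = 1/(4πr²h) = 1/(4π·4.28²·11.2) = 3.879×10^-4 K/W
ΣR = 3.088×10^-6 + 0.05174 + 0.1042 + 3.879×10^-4 = 0.1563 K/W
Q = ΔT/ΣR = (50.3 °C − 7.56 °C)/0.1563 = 273.4 W
From the inner boundary to the cork board/expanded polystyrene interface, ΣR_partial = 0.05174 K/W.
T_interface = T_in − Q·ΣR_partial = 50.3 °C − (273.4)(0.05174) = 36.2 °C

T = 36.2 °C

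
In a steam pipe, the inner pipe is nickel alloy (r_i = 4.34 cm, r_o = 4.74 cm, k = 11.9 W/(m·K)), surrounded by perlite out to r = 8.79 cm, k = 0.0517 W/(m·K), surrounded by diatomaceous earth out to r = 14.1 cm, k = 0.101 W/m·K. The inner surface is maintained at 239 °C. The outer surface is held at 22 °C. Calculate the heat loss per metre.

Treat each layer as a resistance in series:
  R'_nickel alloy = ln(0.0474/0.0434)/(2πk) = 0.08816/(2π·11.9) = 0.001179 m·K/W
  R'_perlite = ln(0.0879/0.0474)/(2πk) = 0.6176/(2π·0.0517) = 1.901 m·K/W
  R'_diatomaceous earth = ln(0.141/0.0879)/(2πk) = 0.4726/(2π·0.101) = 0.7447 m·K/W
ΣR = 0.001179 + 1.901 + 0.7447 = 2.647 m·K/W
Q' = ΔT/ΣR = (239 °C − 22 °C)/2.647 = 82.0 W/m

Q' = 82.0 W/m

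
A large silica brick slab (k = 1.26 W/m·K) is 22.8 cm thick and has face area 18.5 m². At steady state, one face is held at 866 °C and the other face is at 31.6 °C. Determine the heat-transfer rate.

Q = kA·ΔT/L = 1.26 × 18.5 × |866 °C − 31.6 °C| / 0.228 = 85300 W

Q = 85.3 kW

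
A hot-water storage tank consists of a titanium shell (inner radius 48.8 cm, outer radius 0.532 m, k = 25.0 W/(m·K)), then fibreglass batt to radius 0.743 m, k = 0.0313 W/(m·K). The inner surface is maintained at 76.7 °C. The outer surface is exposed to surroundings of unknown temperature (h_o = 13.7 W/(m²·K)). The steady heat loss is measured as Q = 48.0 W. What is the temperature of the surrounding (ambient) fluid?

Sum the resistances:
  R_titanium = (1/0.488 − 1/0.532)/(4πk) = 0.1695/(4π·25.0) = 5.395×10^-4 K/W
  R_fibreglass batt = (1/0.532 − 1/0.743)/(4πk) = 0.5338/(4π·0.0313) = 1.357 K/W
  R_conv,out = 1/(4πr²h) = 1/(4π·0.743²·13.7) = 0.01052 K/W
ΣR = 1.368 K/W
ΔT = Q·ΣR = 48.0 × 1.368 = 65.66 K
Heat flows outward, so T_out = T_in − ΔT = 76.7 − 65.66 = 11.0 °C

T_out = 11.0 °C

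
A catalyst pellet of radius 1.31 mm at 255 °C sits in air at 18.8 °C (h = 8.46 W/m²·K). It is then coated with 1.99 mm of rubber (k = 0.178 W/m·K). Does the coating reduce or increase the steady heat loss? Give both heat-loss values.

increases: 0.0431 → 0.221 W

Critical radius for a sphere: r_cr = 2k/h = 0.0421 m = 4.21 cm.
Outer radius after coating: r₂ = 0.00131 + 0.00199 = 0.00330 m.
Since r₁ < r_cr and r₂ ≤ r_cr, the coating moves toward the maximum at r_cr — heat loss rises.
Bare: R = 1/(4πr₁²h) = 5481 K/W; Q = 236.2/5481 = 0.0431 W.
Coated: R = R_cond + R_conv = 1070 K/W; Q = 236.2/1070 = 0.221 W.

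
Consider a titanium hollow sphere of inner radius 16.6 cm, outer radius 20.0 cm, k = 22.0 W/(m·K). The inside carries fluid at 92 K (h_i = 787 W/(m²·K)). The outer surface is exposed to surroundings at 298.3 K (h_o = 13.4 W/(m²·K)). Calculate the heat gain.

Treat each layer as a resistance in series:
  R_conv,in = 1/(4πr²h) = 1/(4π·0.166²·787) = 0.003669 K/W
  R_titanium = (1/0.166 − 1/0.200)/(4πk) = 1.024/(4π·22.0) = 0.003704 K/W
  R_conv,out = 1/(4πr²h) = 1/(4π·0.200²·13.4) = 0.1485 K/W
ΣR = 0.003669 + 0.003704 + 0.1485 = 0.1559 K/W
Q = ΔT/ΣR = (92 K − 298.3 K)/0.1559 = -1320 W
(Negative Q ⇒ heat flows inward; heat gain = 1320 W.)

Q = 1320 W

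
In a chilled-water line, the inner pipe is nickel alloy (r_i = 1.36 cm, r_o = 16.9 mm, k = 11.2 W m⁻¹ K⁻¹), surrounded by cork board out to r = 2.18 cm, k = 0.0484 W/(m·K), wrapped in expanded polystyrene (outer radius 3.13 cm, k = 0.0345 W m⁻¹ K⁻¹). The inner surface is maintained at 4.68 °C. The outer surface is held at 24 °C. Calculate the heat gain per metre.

Q' = 7.70 W/m

Series thermal resistances, inner to outer:
  R'_nickel alloy = ln(0.0169/0.0136)/(2πk) = 0.2172/(2π·11.2) = 0.003087 m·K/W
  R'_cork board = ln(0.0218/0.0169)/(2πk) = 0.2546/(2π·0.0484) = 0.8372 m·K/W
  R'_expanded polystyrene = ln(0.0313/0.0218)/(2πk) = 0.3617/(2π·0.0345) = 1.669 m·K/W
ΣR = 0.003087 + 0.8372 + 1.669 = 2.509 m·K/W
Q' = ΔT/ΣR = (4.68 °C − 24 °C)/2.509 = -7.70 W/m
(Negative Q' ⇒ heat flows inward; heat gain = 7.70 W/m.)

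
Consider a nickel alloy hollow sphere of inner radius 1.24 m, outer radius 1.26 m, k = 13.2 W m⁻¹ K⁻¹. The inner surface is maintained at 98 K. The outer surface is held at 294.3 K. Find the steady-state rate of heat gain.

Q = 4πk·ΔT/(1/r₁ − 1/r₂) = 4π × 13.2 × 196.3 / (1/1.24 − 1/1.26) = 2.54×10^6 W

Q = 2.54×10^6 W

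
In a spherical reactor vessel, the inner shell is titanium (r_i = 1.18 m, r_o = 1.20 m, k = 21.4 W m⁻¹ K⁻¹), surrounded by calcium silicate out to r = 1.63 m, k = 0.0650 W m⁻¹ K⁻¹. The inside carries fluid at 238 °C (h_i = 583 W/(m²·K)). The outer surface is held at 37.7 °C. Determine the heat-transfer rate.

Treat each layer as a resistance in series:
  R_conv,in = 1/(4πr²h) = 1/(4π·1.18²·583) = 9.803×10^-5 K/W
  R_titanium = (1/1.18 − 1/1.20)/(4πk) = 0.01412/(4π·21.4) = 5.252×10^-5 K/W
  R_calcium silicate = (1/1.20 − 1/1.63)/(4πk) = 0.2198/(4π·0.0650) = 0.2691 K/W
ΣR = 9.803×10^-5 + 5.252×10^-5 + 0.2691 = 0.2693 K/W
Q = ΔT/ΣR = (238 °C − 37.7 °C)/0.2693 = 744 W

Q = 744 W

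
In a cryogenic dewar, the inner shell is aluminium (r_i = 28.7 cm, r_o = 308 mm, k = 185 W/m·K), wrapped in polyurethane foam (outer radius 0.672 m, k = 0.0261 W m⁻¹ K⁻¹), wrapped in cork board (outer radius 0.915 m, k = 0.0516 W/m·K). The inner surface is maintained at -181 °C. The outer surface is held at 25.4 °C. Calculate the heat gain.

Series thermal resistances, inner to outer:
  R_aluminium = (1/0.287 − 1/0.308)/(4πk) = 0.2376/(4π·185) = 1.022×10^-4 K/W
  R_polyurethane foam = (1/0.308 − 1/0.672)/(4πk) = 1.759/(4π·0.0261) = 5.362 K/W
  R_cork board = (1/0.672 − 1/0.915)/(4πk) = 0.3952/(4π·0.0516) = 0.6095 K/W
ΣR = 1.022×10^-4 + 5.362 + 0.6095 = 5.972 K/W
Q = ΔT/ΣR = (-181 °C − 25.4 °C)/5.972 = -34.6 W
(Negative Q ⇒ heat flows inward; heat gain = 34.6 W.)

Q = 34.6 W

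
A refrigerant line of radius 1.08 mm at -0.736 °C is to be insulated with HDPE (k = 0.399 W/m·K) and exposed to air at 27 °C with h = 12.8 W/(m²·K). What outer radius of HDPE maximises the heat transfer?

r_cr = 3.12 cm

For a cylinder, r_cr = k_ins/h = 0.399/12.8 = 0.0312 m = 3.12 cm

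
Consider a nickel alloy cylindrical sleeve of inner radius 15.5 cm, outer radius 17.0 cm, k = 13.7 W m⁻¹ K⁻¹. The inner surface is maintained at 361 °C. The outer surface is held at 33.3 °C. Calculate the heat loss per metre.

Q' = 2πk·ΔT/ln(r₂/r₁) = 2π × 13.7 × 327.7 / ln(0.170/0.155) = 3.05×10^5 W/m

Q' = 3.05×10^5 W/m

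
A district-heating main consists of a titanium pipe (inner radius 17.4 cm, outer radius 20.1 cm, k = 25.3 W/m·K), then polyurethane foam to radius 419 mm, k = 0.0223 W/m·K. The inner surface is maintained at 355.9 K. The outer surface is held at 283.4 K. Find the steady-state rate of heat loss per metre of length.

Resistance network (inner→outer):
  R'_titanium = ln(0.201/0.174)/(2πk) = 0.1442/(2π·25.3) = 9.074×10^-4 m·K/W
  R'_polyurethane foam = ln(0.419/0.201)/(2πk) = 0.7346/(2π·0.0223) = 5.243 m·K/W
ΣR = 9.074×10^-4 + 5.243 = 5.244 m·K/W
Q' = ΔT/ΣR = (355.9 K − 283.4 K)/5.244 = 13.8 W/m

Q' = 13.8 W/m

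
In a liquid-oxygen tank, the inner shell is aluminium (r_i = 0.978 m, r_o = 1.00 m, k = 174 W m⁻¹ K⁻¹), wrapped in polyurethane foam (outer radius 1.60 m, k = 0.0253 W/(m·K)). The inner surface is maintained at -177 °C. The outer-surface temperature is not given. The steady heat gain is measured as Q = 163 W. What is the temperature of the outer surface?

Sum the resistances:
  R_aluminium = (1/0.978 − 1/1.00)/(4πk) = 0.02249/(4π·174) = 1.029×10^-5 K/W
  R_polyurethane foam = (1/1.00 − 1/1.60)/(4πk) = 0.3750/(4π·0.0253) = 1.180 K/W
ΣR = 1.180 K/W
ΔT = Q·ΣR = 163 × 1.180 = 192.3 K
Heat flows inward, so T_out = T_in + ΔT = -177 + 192.3 = 15.3 °C

T_out = 15.3 °C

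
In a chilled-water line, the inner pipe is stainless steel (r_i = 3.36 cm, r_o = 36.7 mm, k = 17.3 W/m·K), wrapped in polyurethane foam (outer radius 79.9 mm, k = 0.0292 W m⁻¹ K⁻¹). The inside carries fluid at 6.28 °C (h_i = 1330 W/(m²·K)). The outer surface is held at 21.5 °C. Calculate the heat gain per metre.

Treat each layer as a resistance in series:
  R'_conv,in = 1/(2πr h) = 1/(2π·0.0336·1330) = 0.003561 m·K/W
  R'_stainless steel = ln(0.0367/0.0336)/(2πk) = 0.08825/(2π·17.3) = 8.119×10^-4 m·K/W
  R'_polyurethane foam = ln(0.0799/0.0367)/(2πk) = 0.7780/(2π·0.0292) = 4.240 m·K/W
ΣR = 0.003561 + 8.119×10^-4 + 4.240 = 4.244 m·K/W
Q' = ΔT/ΣR = (6.28 °C − 21.5 °C)/4.244 = -3.59 W/m
(Negative Q' ⇒ heat flows inward; heat gain = 3.59 W/m.)

Q' = 3.59 W/m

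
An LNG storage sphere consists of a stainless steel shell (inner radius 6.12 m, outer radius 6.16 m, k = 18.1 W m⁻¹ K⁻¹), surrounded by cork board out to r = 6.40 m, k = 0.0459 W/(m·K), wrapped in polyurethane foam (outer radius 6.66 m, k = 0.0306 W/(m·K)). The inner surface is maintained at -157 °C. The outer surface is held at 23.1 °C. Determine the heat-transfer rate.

Q = 6.82 kW

Resistance network (inner→outer):
  R_stainless steel = (1/6.12 − 1/6.16)/(4πk) = 0.001061/(4π·18.1) = 4.665×10^-6 K/W
  R_cork board = (1/6.16 − 1/6.40)/(4πk) = 0.006088/(4π·0.0459) = 0.01055 K/W
  R_polyurethane foam = (1/6.40 − 1/6.66)/(4πk) = 0.006100/(4π·0.0306) = 0.01586 K/W
ΣR = 4.665×10^-6 + 0.01055 + 0.01586 = 0.02641 K/W
Q = ΔT/ΣR = (-157 °C − 23.1 °C)/0.02641 = -6820 W
(Negative Q ⇒ heat flows inward; heat gain = 6820 W.)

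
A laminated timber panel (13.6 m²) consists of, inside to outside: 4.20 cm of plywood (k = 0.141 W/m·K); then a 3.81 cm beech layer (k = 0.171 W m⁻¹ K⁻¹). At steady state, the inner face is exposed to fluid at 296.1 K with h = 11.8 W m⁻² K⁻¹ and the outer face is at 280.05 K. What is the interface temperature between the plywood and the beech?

Series thermal resistances, inner to outer:
  R_conv,in = 1/(hA) = 1/(11.8·13.6) = 0.006231 K/W
  R_plywood = L/(kA) = 0.0420/(0.141·13.6) = 0.02190 K/W
  R_beech = L/(kA) = 0.0381/(0.171·13.6) = 0.01638 K/W
ΣR = 0.006231 + 0.02190 + 0.01638 = 0.04451 K/W
Q = ΔT/ΣR = (296.1 K − 280.05 K)/0.04451 = 360.6 W
From the inner boundary to the plywood/beech interface, ΣR_partial = 0.02813 K/W.
T_interface = T_in − Q·ΣR_partial = 296.1 K − (360.6)(0.02813) = 286.0 K

T = 286.0 K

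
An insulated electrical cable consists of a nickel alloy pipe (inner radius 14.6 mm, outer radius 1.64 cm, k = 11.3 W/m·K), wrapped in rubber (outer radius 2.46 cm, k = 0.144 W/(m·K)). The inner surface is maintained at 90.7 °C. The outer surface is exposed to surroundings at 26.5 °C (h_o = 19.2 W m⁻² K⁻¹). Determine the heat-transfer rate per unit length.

Q' = 81.6 W/m

Series thermal resistances, inner to outer:
  R'_nickel alloy = ln(0.0164/0.0146)/(2πk) = 0.1163/(2π·11.3) = 0.001637 m·K/W
  R'_rubber = ln(0.0246/0.0164)/(2πk) = 0.4055/(2π·0.144) = 0.4481 m·K/W
  R'_conv,out = 1/(2πr h) = 1/(2π·0.0246·19.2) = 0.3370 m·K/W
ΣR = 0.001637 + 0.4481 + 0.3370 = 0.7867 m·K/W
Q' = ΔT/ΣR = (90.7 °C − 26.5 °C)/0.7867 = 81.6 W/m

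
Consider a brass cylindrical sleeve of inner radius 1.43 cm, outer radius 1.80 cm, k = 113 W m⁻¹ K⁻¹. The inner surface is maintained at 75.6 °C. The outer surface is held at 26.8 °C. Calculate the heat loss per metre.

Q' = 151 kW/m

Q' = 2πk·ΔT/ln(r₂/r₁) = 2π × 113 × 48.8 / ln(0.0180/0.0143) = 1.51×10^5 W/m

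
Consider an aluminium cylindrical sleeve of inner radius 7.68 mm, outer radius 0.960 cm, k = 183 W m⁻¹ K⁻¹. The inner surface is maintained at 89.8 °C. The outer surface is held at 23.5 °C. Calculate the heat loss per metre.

Q' = 342 kW/m

Q' = 2πk·ΔT/ln(r₂/r₁) = 2π × 183 × 66.3 / ln(0.00960/0.00768) = 3.42×10^5 W/m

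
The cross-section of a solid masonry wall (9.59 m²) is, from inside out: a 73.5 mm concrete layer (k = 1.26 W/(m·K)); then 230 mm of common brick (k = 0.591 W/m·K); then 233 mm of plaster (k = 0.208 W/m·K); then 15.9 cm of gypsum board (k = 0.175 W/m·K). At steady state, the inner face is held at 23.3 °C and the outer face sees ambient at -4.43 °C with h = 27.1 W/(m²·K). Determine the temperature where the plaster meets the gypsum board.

Resistance network (inner→outer):
  R_concrete = L/(kA) = 0.0735/(1.26·9.59) = 0.006083 K/W
  R_common brick = L/(kA) = 0.230/(0.591·9.59) = 0.04058 K/W
  R_plaster = L/(kA) = 0.233/(0.208·9.59) = 0.1168 K/W
  R_gypsum board = L/(kA) = 0.159/(0.175·9.59) = 0.09474 K/W
  R_conv,out = 1/(hA) = 1/(27.1·9.59) = 0.003848 K/W
ΣR = 0.006083 + 0.04058 + 0.1168 + 0.09474 + 0.003848 = 0.2621 K/W
Q = ΔT/ΣR = (23.3 °C − -4.43 °C)/0.2621 = 105.8 W
From the inner boundary to the plaster/gypsum board interface, ΣR_partial = 0.1635 K/W.
T_interface = T_in − Q·ΣR_partial = 23.3 °C − (105.8)(0.1635) = 6.00 °C

T = 6.00 °C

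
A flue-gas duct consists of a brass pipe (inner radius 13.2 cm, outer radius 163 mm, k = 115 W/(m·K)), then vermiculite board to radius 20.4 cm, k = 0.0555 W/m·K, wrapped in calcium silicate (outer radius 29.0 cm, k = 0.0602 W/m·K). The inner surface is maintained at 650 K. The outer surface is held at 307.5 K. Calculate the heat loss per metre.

Q' = 218 W/m

Series thermal resistances, inner to outer:
  R'_brass = ln(0.163/0.132)/(2πk) = 0.2109/(2π·115) = 2.919×10^-4 m·K/W
  R'_vermiculite board = ln(0.204/0.163)/(2πk) = 0.2244/(2π·0.0555) = 0.6434 m·K/W
  R'_calcium silicate = ln(0.290/0.204)/(2πk) = 0.3518/(2π·0.0602) = 0.9300 m·K/W
ΣR = 2.919×10^-4 + 0.6434 + 0.9300 = 1.574 m·K/W
Q' = ΔT/ΣR = (650 K − 307.5 K)/1.574 = 218 W/m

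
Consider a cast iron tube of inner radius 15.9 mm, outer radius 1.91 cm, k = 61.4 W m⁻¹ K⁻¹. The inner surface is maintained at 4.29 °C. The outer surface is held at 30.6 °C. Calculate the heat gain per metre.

Q' = 55.4 kW/m

Q' = 2πk·ΔT/ln(r₂/r₁) = 2π × 61.4 × 26.31 / ln(0.0191/0.0159) = 55400 W/m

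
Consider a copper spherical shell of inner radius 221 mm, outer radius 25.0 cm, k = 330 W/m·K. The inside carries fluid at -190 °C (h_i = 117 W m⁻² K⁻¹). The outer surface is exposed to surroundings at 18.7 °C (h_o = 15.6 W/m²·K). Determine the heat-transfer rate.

Treat each layer as a resistance in series:
  R_conv,in = 1/(4πr²h) = 1/(4π·0.221²·117) = 0.01393 K/W
  R_copper = (1/0.221 − 1/0.250)/(4πk) = 0.5249/(4π·330) = 1.266×10^-4 K/W
  R_conv,out = 1/(4πr²h) = 1/(4π·0.250²·15.6) = 0.08162 K/W
ΣR = 0.01393 + 1.266×10^-4 + 0.08162 = 0.09568 K/W
Q = ΔT/ΣR = (-190 °C − 18.7 °C)/0.09568 = -2180 W
(Negative Q ⇒ heat flows inward; heat gain = 2180 W.)

Q = 2180 W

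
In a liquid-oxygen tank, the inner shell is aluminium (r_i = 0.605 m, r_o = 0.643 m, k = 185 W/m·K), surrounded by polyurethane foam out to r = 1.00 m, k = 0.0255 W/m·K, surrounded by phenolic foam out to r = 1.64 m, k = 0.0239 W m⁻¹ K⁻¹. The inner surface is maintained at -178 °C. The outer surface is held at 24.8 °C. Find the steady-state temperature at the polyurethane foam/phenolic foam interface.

T = -62.1 °C

Series thermal resistances, inner to outer:
  R_aluminium = (1/0.605 − 1/0.643)/(4πk) = 0.09768/(4π·185) = 4.202×10^-5 K/W
  R_polyurethane foam = (1/0.643 − 1/1.00)/(4πk) = 0.5552/(4π·0.0255) = 1.733 K/W
  R_phenolic foam = (1/1.00 − 1/1.64)/(4πk) = 0.3902/(4π·0.0239) = 1.299 K/W
ΣR = 4.202×10^-5 + 1.733 + 1.299 = 3.032 K/W
Q = ΔT/ΣR = (-178 °C − 24.8 °C)/3.032 = -66.89 W
From the inner boundary to the polyurethane foam/phenolic foam interface, ΣR_partial = 1.733 K/W.
T_interface = T_in − Q·ΣR_partial = -178 °C − (-66.89)(1.733) = -62.1 °C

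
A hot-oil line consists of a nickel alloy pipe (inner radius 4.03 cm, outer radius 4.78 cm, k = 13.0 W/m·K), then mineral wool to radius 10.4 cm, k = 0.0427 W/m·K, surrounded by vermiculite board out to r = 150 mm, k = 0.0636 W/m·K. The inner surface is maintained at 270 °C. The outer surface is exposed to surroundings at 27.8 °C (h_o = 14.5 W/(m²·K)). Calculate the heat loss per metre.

Q' = 62.3 W/m

Treat each layer as a resistance in series:
  R'_nickel alloy = ln(0.0478/0.0403)/(2πk) = 0.1707/(2π·13.0) = 0.002090 m·K/W
  R'_mineral wool = ln(0.104/0.0478)/(2πk) = 0.7774/(2π·0.0427) = 2.897 m·K/W
  R'_vermiculite board = ln(0.150/0.104)/(2πk) = 0.3662/(2π·0.0636) = 0.9165 m·K/W
  R'_conv,out = 1/(2πr h) = 1/(2π·0.150·14.5) = 0.07317 m·K/W
ΣR = 0.002090 + 2.897 + 0.9165 + 0.07317 = 3.889 m·K/W
Q' = ΔT/ΣR = (270 °C − 27.8 °C)/3.889 = 62.3 W/m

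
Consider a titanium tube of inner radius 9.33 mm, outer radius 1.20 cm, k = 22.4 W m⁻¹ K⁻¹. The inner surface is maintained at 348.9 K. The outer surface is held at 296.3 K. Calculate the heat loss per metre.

Q' = 2πk·ΔT/ln(r₂/r₁) = 2π × 22.4 × 52.6 / ln(0.0120/0.00933) = 29400 W/m

Q' = 29400 W/m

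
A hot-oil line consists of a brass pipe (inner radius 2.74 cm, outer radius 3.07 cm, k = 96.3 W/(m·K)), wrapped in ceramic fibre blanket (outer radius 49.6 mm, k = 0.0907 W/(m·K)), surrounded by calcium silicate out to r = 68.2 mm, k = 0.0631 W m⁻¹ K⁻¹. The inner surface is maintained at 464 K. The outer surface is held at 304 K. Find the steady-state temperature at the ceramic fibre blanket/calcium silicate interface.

Series thermal resistances, inner to outer:
  R'_brass = ln(0.0307/0.0274)/(2πk) = 0.1137/(2π·96.3) = 1.879×10^-4 m·K/W
  R'_ceramic fibre blanket = ln(0.0496/0.0307)/(2πk) = 0.4797/(2π·0.0907) = 0.8418 m·K/W
  R'_calcium silicate = ln(0.0682/0.0496)/(2πk) = 0.3185/(2π·0.0631) = 0.8032 m·K/W
ΣR = 1.879×10^-4 + 0.8418 + 0.8032 = 1.645 m·K/W
Q' = ΔT/ΣR = (464 K − 304 K)/1.645 = 97.26 W/m
From the inner boundary to the ceramic fibre blanket/calcium silicate interface, ΣR_partial = 0.8420 m·K/W.
T_interface = T_in − Q'·ΣR_partial = 464 K − (97.26)(0.8420) = 382 K

T = 382 K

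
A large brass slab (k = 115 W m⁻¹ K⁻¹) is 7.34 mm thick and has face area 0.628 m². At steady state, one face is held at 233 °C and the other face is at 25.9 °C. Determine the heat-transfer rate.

Q = 2.04×10^6 W

Q = kA·ΔT/L = 115 × 0.628 × |233 °C − 25.9 °C| / 0.00734 = 2.04×10^6 W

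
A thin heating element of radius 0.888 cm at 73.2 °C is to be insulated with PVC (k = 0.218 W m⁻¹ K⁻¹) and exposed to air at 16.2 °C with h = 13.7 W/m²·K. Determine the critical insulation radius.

r_cr = 1.59 cm

For a cylinder, r_cr = k_ins/h = 0.218/13.7 = 0.0159 m = 1.59 cm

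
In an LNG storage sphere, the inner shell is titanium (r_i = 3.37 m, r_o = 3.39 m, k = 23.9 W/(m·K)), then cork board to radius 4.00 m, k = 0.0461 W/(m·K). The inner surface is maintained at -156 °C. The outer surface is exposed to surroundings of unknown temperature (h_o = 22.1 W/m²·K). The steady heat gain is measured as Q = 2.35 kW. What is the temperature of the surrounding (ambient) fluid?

T_out = 27.0 °C

Series resistances:
  R_titanium = (1/3.37 − 1/3.39)/(4πk) = 0.001751/(4π·23.9) = 5.829×10^-6 K/W
  R_cork board = (1/3.39 − 1/4.00)/(4πk) = 0.04499/(4π·0.0461) = 0.07765 K/W
  R_conv,out = 1/(4πr²h) = 1/(4π·4.00²·22.1) = 2.250×10^-4 K/W
ΣR = 0.07788 K/W
ΔT = Q·ΣR = 2350 × 0.07788 = 183.0 K
Heat flows inward, so T_out = T_in + ΔT = -156 + 183.0 = 27.0 °C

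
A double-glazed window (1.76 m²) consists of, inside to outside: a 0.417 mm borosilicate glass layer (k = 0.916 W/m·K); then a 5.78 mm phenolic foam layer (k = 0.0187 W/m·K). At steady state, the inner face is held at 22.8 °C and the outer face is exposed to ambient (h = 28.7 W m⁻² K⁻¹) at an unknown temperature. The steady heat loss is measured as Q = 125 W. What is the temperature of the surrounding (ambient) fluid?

Sum the resistances:
  R_borosilicate glass = L/(kA) = 4.17×10^-4/(0.916·1.76) = 2.587×10^-4 K/W
  R_phenolic foam = L/(kA) = 0.00578/(0.0187·1.76) = 0.1756 K/W
  R_conv,out = 1/(hA) = 1/(28.7·1.76) = 0.01980 K/W
ΣR = 0.1957 K/W
ΔT = Q·ΣR = 125 × 0.1957 = 24.46 K
Heat flows outward, so T_out = T_in − ΔT = 22.8 − 24.46 = -1.66 °C

T_out = -1.66 °C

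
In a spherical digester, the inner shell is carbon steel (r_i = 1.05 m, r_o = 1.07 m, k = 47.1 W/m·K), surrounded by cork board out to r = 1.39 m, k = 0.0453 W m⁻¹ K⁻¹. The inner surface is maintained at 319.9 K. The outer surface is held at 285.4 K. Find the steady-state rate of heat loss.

Q = 91.3 W

Resistance network (inner→outer):
  R_carbon steel = (1/1.05 − 1/1.07)/(4πk) = 0.01780/(4π·47.1) = 3.008×10^-5 K/W
  R_cork board = (1/1.07 − 1/1.39)/(4πk) = 0.2152/(4π·0.0453) = 0.3780 K/W
ΣR = 3.008×10^-5 + 0.3780 = 0.3780 K/W
Q = ΔT/ΣR = (319.9 K − 285.4 K)/0.3780 = 91.3 W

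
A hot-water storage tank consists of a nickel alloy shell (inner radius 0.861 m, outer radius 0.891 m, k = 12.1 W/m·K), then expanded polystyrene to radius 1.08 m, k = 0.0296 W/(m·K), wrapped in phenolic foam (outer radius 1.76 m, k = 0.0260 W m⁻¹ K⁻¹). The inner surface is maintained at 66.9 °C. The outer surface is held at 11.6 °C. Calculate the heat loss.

Q = 34.1 W

Treat each layer as a resistance in series:
  R_nickel alloy = (1/0.861 − 1/0.891)/(4πk) = 0.03911/(4π·12.1) = 2.572×10^-4 K/W
  R_expanded polystyrene = (1/0.891 − 1/1.08)/(4πk) = 0.1964/(4π·0.0296) = 0.5280 K/W
  R_phenolic foam = (1/1.08 − 1/1.76)/(4πk) = 0.3577/(4π·0.0260) = 1.095 K/W
ΣR = 2.572×10^-4 + 0.5280 + 1.095 = 1.623 K/W
Q = ΔT/ΣR = (66.9 °C − 11.6 °C)/1.623 = 34.1 W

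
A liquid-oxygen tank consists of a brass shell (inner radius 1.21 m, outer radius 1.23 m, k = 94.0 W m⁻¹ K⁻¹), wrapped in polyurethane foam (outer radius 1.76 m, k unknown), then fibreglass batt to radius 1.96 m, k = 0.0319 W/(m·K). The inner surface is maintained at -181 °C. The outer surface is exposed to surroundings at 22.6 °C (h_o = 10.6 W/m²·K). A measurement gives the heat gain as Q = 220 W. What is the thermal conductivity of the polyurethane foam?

ΣR = ΔT/Q = |-181 − 22.6|/220 = 0.9255 K/W
Known resistances:
  R_brass = (1/1.21 − 1/1.23)/(4πk) = 0.01344/(4π·94.0) = 1.138×10^-5 K/W
  R_fibreglass batt = (1/1.76 − 1/1.96)/(4πk) = 0.05798/(4π·0.0319) = 0.1446 K/W
  R_conv,out = 1/(4πr²h) = 1/(4π·1.96²·10.6) = 0.001954 K/W
R_polyurethane foam = ΣR − ΣR_known = 0.9255 − 0.1466 = 0.7789 K/W
(1/r₁−1/r₂)/(4πk) = 0.7789 ⇒ k = 0.2448/(4π·0.7789) = 0.0250 W/m·K

k = 0.0250 W/m·K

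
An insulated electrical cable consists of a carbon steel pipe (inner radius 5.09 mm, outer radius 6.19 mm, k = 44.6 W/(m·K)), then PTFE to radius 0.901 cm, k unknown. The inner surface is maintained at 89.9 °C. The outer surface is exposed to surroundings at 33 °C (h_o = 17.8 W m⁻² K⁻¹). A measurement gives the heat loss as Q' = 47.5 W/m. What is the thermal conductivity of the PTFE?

k = 0.292 W/m·K

ΣR = ΔT/Q' = |89.9 − 33|/47.5 = 1.198 m·K/W
Known resistances:
  R'_carbon steel = ln(0.00619/0.00509)/(2πk) = 0.1957/(2π·44.6) = 6.982×10^-4 m·K/W
  R'_conv,out = 1/(2πr h) = 1/(2π·0.00901·17.8) = 0.9924 m·K/W
R_PTFE = ΣR − ΣR_known = 1.198 − 0.9931 = 0.2049 m·K/W
ln(r₂/r₁)/(2πk) = 0.2049 ⇒ k = 0.3754/(2π·0.2049) = 0.292 W/m·K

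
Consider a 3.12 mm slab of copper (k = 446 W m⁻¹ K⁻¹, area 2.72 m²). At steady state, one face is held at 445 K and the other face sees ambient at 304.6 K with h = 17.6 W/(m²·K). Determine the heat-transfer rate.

Q = 6.72 kW

Treat each layer as a resistance in series:
  R_copper = L/(kA) = 0.00312/(446·2.72) = 2.572×10^-6 K/W
  R_conv,out = 1/(hA) = 1/(17.6·2.72) = 0.02089 K/W
ΣR = 2.572×10^-6 + 0.02089 = 0.02089 K/W
Q = ΔT/ΣR = (445 K − 304.6 K)/0.02089 = 6720 W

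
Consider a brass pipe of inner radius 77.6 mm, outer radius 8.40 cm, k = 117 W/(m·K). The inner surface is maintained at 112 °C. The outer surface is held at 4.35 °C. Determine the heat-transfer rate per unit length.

Q' = 2πk·ΔT/ln(r₂/r₁) = 2π × 117 × 107.65 / ln(0.0840/0.0776) = 9.99×10^5 W/m

Q' = 999 kW/m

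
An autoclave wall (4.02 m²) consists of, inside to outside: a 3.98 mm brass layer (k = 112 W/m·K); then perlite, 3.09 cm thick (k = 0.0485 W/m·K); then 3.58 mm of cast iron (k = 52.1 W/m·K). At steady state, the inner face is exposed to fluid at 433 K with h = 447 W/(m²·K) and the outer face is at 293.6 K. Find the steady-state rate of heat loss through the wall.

Q = 876 W

Treat each layer as a resistance in series:
  R_conv,in = 1/(hA) = 1/(447·4.02) = 5.565×10^-4 K/W
  R_brass = L/(kA) = 0.00398/(112·4.02) = 8.840×10^-6 K/W
  R_perlite = L/(kA) = 0.0309/(0.0485·4.02) = 0.1585 K/W
  R_cast iron = L/(kA) = 0.00358/(52.1·4.02) = 1.709×10^-5 K/W
ΣR = 5.565×10^-4 + 8.840×10^-6 + 0.1585 + 1.709×10^-5 = 0.1591 K/W
Q = ΔT/ΣR = (433 K − 293.6 K)/0.1591 = 876 W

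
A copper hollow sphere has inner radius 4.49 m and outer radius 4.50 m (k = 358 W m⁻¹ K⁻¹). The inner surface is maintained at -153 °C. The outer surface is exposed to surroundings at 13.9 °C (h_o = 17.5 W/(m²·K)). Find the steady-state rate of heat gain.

Q = 743 kW

Treat each layer as a resistance in series:
  R_copper = (1/4.49 − 1/4.50)/(4πk) = 4.949×10^-4/(4π·358) = 1.100×10^-7 K/W
  R_conv,out = 1/(4πr²h) = 1/(4π·4.50²·17.5) = 2.246×10^-4 K/W
ΣR = 1.100×10^-7 + 2.246×10^-4 = 2.247×10^-4 K/W
Q = ΔT/ΣR = (-153 °C − 13.9 °C)/2.247×10^-4 = -7.43×10^5 W
(Negative Q ⇒ heat flows inward; heat gain = 7.43×10^5 W.)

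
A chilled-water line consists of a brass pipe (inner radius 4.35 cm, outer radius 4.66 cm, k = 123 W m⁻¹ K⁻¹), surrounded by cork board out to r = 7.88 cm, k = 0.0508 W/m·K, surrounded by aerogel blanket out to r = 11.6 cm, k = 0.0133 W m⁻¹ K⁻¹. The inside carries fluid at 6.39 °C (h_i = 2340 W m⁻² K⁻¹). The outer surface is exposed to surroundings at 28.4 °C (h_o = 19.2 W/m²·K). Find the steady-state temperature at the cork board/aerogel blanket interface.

T = 12.1 °C

Treat each layer as a resistance in series:
  R'_conv,in = 1/(2πr h) = 1/(2π·0.0435·2340) = 0.001564 m·K/W
  R'_brass = ln(0.0466/0.0435)/(2πk) = 0.06884/(2π·123) = 8.907×10^-5 m·K/W
  R'_cork board = ln(0.0788/0.0466)/(2πk) = 0.5253/(2π·0.0508) = 1.646 m·K/W
  R'_aerogel blanket = ln(0.116/0.0788)/(2πk) = 0.3867/(2π·0.0133) = 4.627 m·K/W
  R'_conv,out = 1/(2πr h) = 1/(2π·0.116·19.2) = 0.07146 m·K/W
ΣR = 0.001564 + 8.907×10^-5 + 1.646 + 4.627 + 0.07146 = 6.346 m·K/W
Q' = ΔT/ΣR = (6.39 °C − 28.4 °C)/6.346 = -3.468 W/m
From the inner boundary to the cork board/aerogel blanket interface, ΣR_partial = 1.648 m·K/W.
T_interface = T_in − Q'·ΣR_partial = 6.39 °C − (-3.468)(1.648) = 12.1 °C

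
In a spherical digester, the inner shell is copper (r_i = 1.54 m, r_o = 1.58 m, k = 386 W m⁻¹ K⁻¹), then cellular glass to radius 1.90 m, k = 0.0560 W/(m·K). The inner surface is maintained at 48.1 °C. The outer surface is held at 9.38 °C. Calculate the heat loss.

Q = 256 W

Series thermal resistances, inner to outer:
  R_copper = (1/1.54 − 1/1.58)/(4πk) = 0.01644/(4π·386) = 3.389×10^-6 K/W
  R_cellular glass = (1/1.58 − 1/1.90)/(4πk) = 0.1066/(4π·0.0560) = 0.1515 K/W
ΣR = 3.389×10^-6 + 0.1515 = 0.1515 K/W
Q = ΔT/ΣR = (48.1 °C − 9.38 °C)/0.1515 = 256 W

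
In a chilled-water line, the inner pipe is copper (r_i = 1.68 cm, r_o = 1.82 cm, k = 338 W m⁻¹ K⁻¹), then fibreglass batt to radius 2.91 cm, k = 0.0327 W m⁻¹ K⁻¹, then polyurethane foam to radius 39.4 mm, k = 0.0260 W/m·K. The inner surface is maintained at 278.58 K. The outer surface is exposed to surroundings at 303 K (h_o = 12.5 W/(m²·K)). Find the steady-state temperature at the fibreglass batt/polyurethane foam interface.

Treat each layer as a resistance in series:
  R'_copper = ln(0.0182/0.0168)/(2πk) = 0.08004/(2π·338) = 3.769×10^-5 m·K/W
  R'_fibreglass batt = ln(0.0291/0.0182)/(2πk) = 0.4693/(2π·0.0327) = 2.284 m·K/W
  R'_polyurethane foam = ln(0.0394/0.0291)/(2πk) = 0.3030/(2π·0.0260) = 1.855 m·K/W
  R'_conv,out = 1/(2πr h) = 1/(2π·0.0394·12.5) = 0.3232 m·K/W
ΣR = 3.769×10^-5 + 2.284 + 1.855 + 0.3232 = 4.462 m·K/W
Q' = ΔT/ΣR = (278.58 K − 303 K)/4.462 = -5.473 W/m
From the inner boundary to the fibreglass batt/polyurethane foam interface, ΣR_partial = 2.284 m·K/W.
T_interface = T_in − Q'·ΣR_partial = 278.58 K − (-5.473)(2.284) = 291.1 K

T = 291.1 K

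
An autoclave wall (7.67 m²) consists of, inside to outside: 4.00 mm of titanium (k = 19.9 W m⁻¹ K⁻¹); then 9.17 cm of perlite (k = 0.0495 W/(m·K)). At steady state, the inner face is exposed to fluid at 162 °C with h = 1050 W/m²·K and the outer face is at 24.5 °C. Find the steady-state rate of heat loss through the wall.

Resistance network (inner→outer):
  R_conv,in = 1/(hA) = 1/(1050·7.67) = 1.242×10^-4 K/W
  R_titanium = L/(kA) = 0.00400/(19.9·7.67) = 2.621×10^-5 K/W
  R_perlite = L/(kA) = 0.0917/(0.0495·7.67) = 0.2415 K/W
ΣR = 1.242×10^-4 + 2.621×10^-5 + 0.2415 = 0.2417 K/W
Q = ΔT/ΣR = (162 °C − 24.5 °C)/0.2417 = 569 W

Q = 569 W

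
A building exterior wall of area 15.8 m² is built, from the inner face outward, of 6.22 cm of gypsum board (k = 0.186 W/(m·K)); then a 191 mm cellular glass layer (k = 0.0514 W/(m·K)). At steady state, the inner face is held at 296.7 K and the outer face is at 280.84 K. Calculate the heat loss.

Q = 61.9 W

Series thermal resistances, inner to outer:
  R_gypsum board = L/(kA) = 0.0622/(0.186·15.8) = 0.02117 K/W
  R_cellular glass = L/(kA) = 0.191/(0.0514·15.8) = 0.2352 K/W
ΣR = 0.02117 + 0.2352 = 0.2564 K/W
Q = ΔT/ΣR = (296.7 K − 280.84 K)/0.2564 = 61.9 W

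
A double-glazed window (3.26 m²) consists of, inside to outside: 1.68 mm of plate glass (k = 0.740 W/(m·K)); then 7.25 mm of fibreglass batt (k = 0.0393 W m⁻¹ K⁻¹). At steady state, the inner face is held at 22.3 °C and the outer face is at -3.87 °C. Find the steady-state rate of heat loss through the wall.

Treat each layer as a resistance in series:
  R_plate glass = L/(kA) = 0.00168/(0.740·3.26) = 6.964×10^-4 K/W
  R_fibreglass batt = L/(kA) = 0.00725/(0.0393·3.26) = 0.05659 K/W
ΣR = 6.964×10^-4 + 0.05659 = 0.05729 K/W
Q = ΔT/ΣR = (22.3 °C − -3.87 °C)/0.05729 = 457 W

Q = 457 W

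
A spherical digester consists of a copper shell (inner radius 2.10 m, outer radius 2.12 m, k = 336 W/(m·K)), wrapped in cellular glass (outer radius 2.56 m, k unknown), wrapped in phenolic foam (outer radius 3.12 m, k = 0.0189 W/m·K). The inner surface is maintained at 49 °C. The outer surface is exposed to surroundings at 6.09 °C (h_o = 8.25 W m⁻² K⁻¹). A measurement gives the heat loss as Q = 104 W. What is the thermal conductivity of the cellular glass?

ΣR = ΔT/Q = |49 − 6.09|/104 = 0.4126 K/W
Known resistances:
  R_copper = (1/2.10 − 1/2.12)/(4πk) = 0.004492/(4π·336) = 1.064×10^-6 K/W
  R_phenolic foam = (1/2.56 − 1/3.12)/(4πk) = 0.07011/(4π·0.0189) = 0.2952 K/W
  R_conv,out = 1/(4πr²h) = 1/(4π·3.12²·8.25) = 9.909×10^-4 K/W
R_cellular glass = ΣR − ΣR_known = 0.4126 − 0.2962 = 0.1164 K/W
(1/r₁−1/r₂)/(4πk) = 0.1164 ⇒ k = 0.08107/(4π·0.1164) = 0.0554 W/m·K

k = 0.0554 W/m·K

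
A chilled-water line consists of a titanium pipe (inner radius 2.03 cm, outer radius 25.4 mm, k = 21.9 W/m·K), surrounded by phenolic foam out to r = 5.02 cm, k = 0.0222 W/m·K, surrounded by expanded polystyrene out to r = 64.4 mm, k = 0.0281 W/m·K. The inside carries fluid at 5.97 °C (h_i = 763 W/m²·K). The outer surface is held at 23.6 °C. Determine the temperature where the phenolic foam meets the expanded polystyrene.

T = 19.7 °C

Series thermal resistances, inner to outer:
  R'_conv,in = 1/(2πr h) = 1/(2π·0.0203·763) = 0.01028 m·K/W
  R'_titanium = ln(0.0254/0.0203)/(2πk) = 0.2241/(2π·21.9) = 0.001629 m·K/W
  R'_phenolic foam = ln(0.0502/0.0254)/(2πk) = 0.6813/(2π·0.0222) = 4.884 m·K/W
  R'_expanded polystyrene = ln(0.0644/0.0502)/(2πk) = 0.2491/(2π·0.0281) = 1.411 m·K/W
ΣR = 0.01028 + 0.001629 + 4.884 + 1.411 = 6.307 m·K/W
Q' = ΔT/ΣR = (5.97 °C − 23.6 °C)/6.307 = -2.795 W/m
From the inner boundary to the phenolic foam/expanded polystyrene interface, ΣR_partial = 4.896 m·K/W.
T_interface = T_in − Q'·ΣR_partial = 5.97 °C − (-2.795)(4.896) = 19.7 °C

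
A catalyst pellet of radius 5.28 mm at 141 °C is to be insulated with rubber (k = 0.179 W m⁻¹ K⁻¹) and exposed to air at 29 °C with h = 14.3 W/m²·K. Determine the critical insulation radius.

r_cr = 2.50 cm

For a sphere, r_cr = 2k_ins/h = 2·0.179/14.3 = 0.0250 m = 2.50 cm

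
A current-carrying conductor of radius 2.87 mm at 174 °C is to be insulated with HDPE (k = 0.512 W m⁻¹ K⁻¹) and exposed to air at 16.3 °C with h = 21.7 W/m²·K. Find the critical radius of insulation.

For a cylinder, r_cr = k_ins/h = 0.512/21.7 = 0.0236 m = 2.36 cm

r_cr = 2.36 cm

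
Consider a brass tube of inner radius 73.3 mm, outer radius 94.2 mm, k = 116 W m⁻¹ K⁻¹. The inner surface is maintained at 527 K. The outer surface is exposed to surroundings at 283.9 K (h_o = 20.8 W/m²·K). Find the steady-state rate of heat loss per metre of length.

Series thermal resistances, inner to outer:
  R'_brass = ln(0.0942/0.0733)/(2πk) = 0.2509/(2π·116) = 3.442×10^-4 m·K/W
  R'_conv,out = 1/(2πr h) = 1/(2π·0.0942·20.8) = 0.08123 m·K/W
ΣR = 3.442×10^-4 + 0.08123 = 0.08157 m·K/W
Q' = ΔT/ΣR = (527 K − 283.9 K)/0.08157 = 2980 W/m

Q' = 2.98 kW/m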